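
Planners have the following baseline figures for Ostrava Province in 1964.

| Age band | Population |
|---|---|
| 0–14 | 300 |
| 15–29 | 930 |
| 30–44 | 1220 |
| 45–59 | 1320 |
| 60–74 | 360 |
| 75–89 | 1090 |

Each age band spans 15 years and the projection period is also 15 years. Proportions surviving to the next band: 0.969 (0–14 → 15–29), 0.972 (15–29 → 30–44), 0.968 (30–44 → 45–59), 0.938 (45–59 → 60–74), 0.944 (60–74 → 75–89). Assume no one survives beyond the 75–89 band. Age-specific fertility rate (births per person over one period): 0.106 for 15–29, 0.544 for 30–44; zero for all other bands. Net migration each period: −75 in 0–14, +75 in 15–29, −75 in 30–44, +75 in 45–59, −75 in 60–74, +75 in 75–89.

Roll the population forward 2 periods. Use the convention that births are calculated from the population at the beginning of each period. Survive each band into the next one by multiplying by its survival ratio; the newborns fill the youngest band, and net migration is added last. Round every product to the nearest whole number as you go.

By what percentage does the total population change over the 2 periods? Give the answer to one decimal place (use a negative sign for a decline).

-12.0

Let group 1 be 0–14 through group 6 = 75–89.
Period 1:
Births: 930 × 0.106 = 99, 1220 × 0.544 = 664 ⇒ total 763
Group 2: 300 × 0.969 = 291
Group 3: 930 × 0.972 = 904
Group 4: 1220 × 0.968 = 1181
Group 5: 1320 × 0.938 = 1238
Group 6: 360 × 0.944 = 340
Net migration: Group 1 − 75 → 688; Group 2 + 75 → 366; Group 3 − 75 → 829; Group 4 + 75 → 1256; Group 5 − 75 → 1163; Group 6 + 75 → 415
Population now: 0–14=688, 15–29=366, 30–44=829, 45–59=1256, 60–74=1163, 75–89=415
Period 2:
Births: 366 × 0.106 = 39, 829 × 0.544 = 451 ⇒ total 490
Group 2: 688 × 0.969 = 667
Group 3: 366 × 0.972 = 356
Group 4: 829 × 0.968 = 802
Group 5: 1256 × 0.938 = 1178
Group 6: 1163 × 0.944 = 1098
Net migration: Group 1 − 75 → 415; Group 2 + 75 → 742; Group 3 − 75 → 281; Group 4 + 75 → 877; Group 5 − 75 → 1103; Group 6 + 75 → 1173
Population now: 0–14=415, 15–29=742, 30–44=281, 45–59=877, 60–74=1103, 75–89=1173
Total: 5220 → 4591; change = -629; percentage change = -12.0%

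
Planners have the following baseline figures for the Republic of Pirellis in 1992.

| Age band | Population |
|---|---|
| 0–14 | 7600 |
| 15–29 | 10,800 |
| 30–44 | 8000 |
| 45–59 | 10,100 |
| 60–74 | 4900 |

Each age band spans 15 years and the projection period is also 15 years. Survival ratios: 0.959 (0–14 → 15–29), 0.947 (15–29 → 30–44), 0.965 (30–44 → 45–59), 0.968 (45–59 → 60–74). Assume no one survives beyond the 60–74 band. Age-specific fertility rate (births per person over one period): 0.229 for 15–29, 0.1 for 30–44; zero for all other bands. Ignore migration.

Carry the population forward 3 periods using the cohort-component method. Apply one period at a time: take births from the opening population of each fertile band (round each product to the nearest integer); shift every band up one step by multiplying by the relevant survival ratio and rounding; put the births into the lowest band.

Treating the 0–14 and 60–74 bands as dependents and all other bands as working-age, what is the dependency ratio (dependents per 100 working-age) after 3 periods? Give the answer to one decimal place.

89.8

Numbering the groups 1..5 from youngest to oldest:
[period 1]
Births: 10800 × 0.229 = 2473 ; 8000 × 0.1 = 800 ⇒ total 3273
Group 2: 7600 × 0.959 = 7288
Group 3: 10800 × 0.947 = 10228
Group 4: 8000 × 0.965 = 7720
Group 5: 10100 × 0.968 = 9777
Population now: 0–14=3273, 15–29=7288, 30–44=10228, 45–59=7720, 60–74=9777
[period 2]
Births: 7288 × 0.229 = 1669 ; 10228 × 0.1 = 1023 ⇒ total 2692
Group 2: 3273 × 0.959 = 3139
Group 3: 7288 × 0.947 = 6902
Group 4: 10228 × 0.965 = 9870
Group 5: 7720 × 0.968 = 7473
Population now: 0–14=2692, 15–29=3139, 30–44=6902, 45–59=9870, 60–74=7473
[period 3]
Births: 3139 × 0.229 = 719 ; 6902 × 0.1 = 690 ⇒ total 1409
Group 2: 2692 × 0.959 = 2582
Group 3: 3139 × 0.947 = 2973
Group 4: 6902 × 0.965 = 6660
Group 5: 9870 × 0.968 = 9554
Population now: 0–14=1409, 15–29=2582, 30–44=2973, 45–59=6660, 60–74=9554
Dependents (band 0–14 + band 60–74) = 1409 + 9554 = 10963; working-age = 12215; ratio = 10963/12215 × 100 = 89.8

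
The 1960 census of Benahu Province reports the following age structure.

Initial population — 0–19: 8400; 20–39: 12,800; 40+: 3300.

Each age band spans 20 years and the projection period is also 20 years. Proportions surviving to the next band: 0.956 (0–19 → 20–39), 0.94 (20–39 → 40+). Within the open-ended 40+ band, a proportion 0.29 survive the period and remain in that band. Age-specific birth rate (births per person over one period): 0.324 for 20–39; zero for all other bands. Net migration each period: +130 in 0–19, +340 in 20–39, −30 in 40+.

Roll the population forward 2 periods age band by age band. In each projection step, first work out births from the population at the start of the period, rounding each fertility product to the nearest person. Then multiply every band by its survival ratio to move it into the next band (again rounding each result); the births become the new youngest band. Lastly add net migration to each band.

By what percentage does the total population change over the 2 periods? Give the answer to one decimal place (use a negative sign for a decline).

-23.0

(Bands numbered youngest = 1 to oldest = 3.)
[period 1]
Births: 12800 * 0.324 = 4147
Band 2: 8400 * 0.956 = 8030
Band 3: 12800 * 0.94 + 3300 * 0.29 = 12032 + 957 = 12989
Net migration: Band 1 + 130 → 4277; Band 2 + 340 → 8370; Band 3 − 30 → 12959
Population now: 0–19=4277, 20–39=8370, 40+=12959
[period 2]
Births: 8370 * 0.324 = 2712
Band 2: 4277 * 0.956 = 4089
Band 3: 8370 * 0.94 + 12959 * 0.29 = 7868 + 3758 = 11626
Net migration: Band 1 + 130 → 2842; Band 2 + 340 → 4429; Band 3 − 30 → 11596
Population now: 0–19=2842, 20–39=4429, 40+=11596
Total: 24500 → 18867; change = -5633; percentage change = -23.0%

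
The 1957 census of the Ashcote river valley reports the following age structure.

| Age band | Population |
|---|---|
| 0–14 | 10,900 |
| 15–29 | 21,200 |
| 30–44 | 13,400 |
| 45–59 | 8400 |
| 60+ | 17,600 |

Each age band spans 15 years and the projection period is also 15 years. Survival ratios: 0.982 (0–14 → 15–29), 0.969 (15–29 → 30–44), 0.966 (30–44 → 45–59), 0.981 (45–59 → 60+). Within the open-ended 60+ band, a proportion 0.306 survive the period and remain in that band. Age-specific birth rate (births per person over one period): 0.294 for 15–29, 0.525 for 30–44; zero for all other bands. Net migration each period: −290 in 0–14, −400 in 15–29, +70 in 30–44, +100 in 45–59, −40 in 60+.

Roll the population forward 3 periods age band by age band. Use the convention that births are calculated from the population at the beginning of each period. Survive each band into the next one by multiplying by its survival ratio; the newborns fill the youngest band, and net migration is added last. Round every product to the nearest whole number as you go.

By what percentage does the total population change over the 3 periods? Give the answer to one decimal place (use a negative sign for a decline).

-4.7

Period 1:
Births: 21200 × 0.294 = 6233  |  13400 × 0.525 = 7035 ⇒ total 13268
15–29: 10900 × 0.982 = 10704
30–44: 21200 × 0.969 = 20543
45–59: 13400 × 0.966 = 12944
60+: 8400 × 0.981 + 17600 × 0.306 = 8240 + 5386 = 13626
Net migration: 0–14 − 290 → 12978; 15–29 − 400 → 10304; 30–44 + 70 → 20613; 45–59 + 100 → 13044; 60+ − 40 → 13586
End of period: [12978, 10304, 20613, 13044, 13586]
Period 2:
Births: 10304 × 0.294 = 3029  |  20613 × 0.525 = 10822 ⇒ total 13851
15–29: 12978 × 0.982 = 12744
30–44: 10304 × 0.969 = 9985
45–59: 20613 × 0.966 = 19912
60+: 13044 × 0.981 + 13586 × 0.306 = 12796 + 4157 = 16953
Net migration: 0–14 − 290 → 13561; 15–29 − 400 → 12344; 30–44 + 70 → 10055; 45–59 + 100 → 20012; 60+ − 40 → 16913
End of period: [13561, 12344, 10055, 20012, 16913]
Period 3:
Births: 12344 × 0.294 = 3629  |  10055 × 0.525 = 5279 ⇒ total 8908
15–29: 13561 × 0.982 = 13317
30–44: 12344 × 0.969 = 11961
45–59: 10055 × 0.966 = 9713
60+: 20012 × 0.981 + 16913 × 0.306 = 19632 + 5175 = 24807
Net migration: 0–14 − 290 → 8618; 15–29 − 400 → 12917; 30–44 + 70 → 12031; 45–59 + 100 → 9813; 60+ − 40 → 24767
End of period: [8618, 12917, 12031, 9813, 24767]
Total: 71500 → 68146; change = -3354; percentage change = -4.7%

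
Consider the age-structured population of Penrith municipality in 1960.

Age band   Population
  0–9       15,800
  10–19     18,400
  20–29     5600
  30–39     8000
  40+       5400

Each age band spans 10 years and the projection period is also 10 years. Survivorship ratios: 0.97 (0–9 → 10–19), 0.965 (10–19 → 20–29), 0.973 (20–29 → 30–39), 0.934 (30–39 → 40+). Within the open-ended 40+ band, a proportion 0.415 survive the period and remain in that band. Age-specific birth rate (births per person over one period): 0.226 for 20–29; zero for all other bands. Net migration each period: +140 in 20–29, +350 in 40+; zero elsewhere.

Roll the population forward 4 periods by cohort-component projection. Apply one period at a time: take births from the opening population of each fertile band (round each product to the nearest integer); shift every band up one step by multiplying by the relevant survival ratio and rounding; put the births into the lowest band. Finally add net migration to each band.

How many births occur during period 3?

Period 1:
Births: 5600 × 0.226 = 1266
10–19: 15800 × 0.97 = 15326
20–29: 18400 × 0.965 = 17756
30–39: 5600 × 0.973 = 5449
40+: 8000 × 0.934 + 5400 × 0.415 = 7472 + 2241 = 9713
Net migration: 20–29 + 140 → 17896; 40+ + 350 → 10063
Giving 1266 / 15326 / 17896 / 5449 / 10063.
Period 2:
Births: 17896 × 0.226 = 4044
10–19: 1266 × 0.97 = 1228
20–29: 15326 × 0.965 = 14790
30–39: 17896 × 0.973 = 17413
40+: 5449 × 0.934 + 10063 × 0.415 = 5089 + 4176 = 9265
Net migration: 20–29 + 140 → 14930; 40+ + 350 → 9615
Giving 4044 / 1228 / 14930 / 17413 / 9615.
Period 3:
Births: 14930 × 0.226 = 3374
10–19: 4044 × 0.97 = 3923
20–29: 1228 × 0.965 = 1185
30–39: 14930 × 0.973 = 14527
40+: 17413 × 0.934 + 9615 × 0.415 = 16264 + 3990 = 20254
Net migration: 20–29 + 140 → 1325; 40+ + 350 → 20604
Giving 3374 / 3923 / 1325 / 14527 / 20604.

3374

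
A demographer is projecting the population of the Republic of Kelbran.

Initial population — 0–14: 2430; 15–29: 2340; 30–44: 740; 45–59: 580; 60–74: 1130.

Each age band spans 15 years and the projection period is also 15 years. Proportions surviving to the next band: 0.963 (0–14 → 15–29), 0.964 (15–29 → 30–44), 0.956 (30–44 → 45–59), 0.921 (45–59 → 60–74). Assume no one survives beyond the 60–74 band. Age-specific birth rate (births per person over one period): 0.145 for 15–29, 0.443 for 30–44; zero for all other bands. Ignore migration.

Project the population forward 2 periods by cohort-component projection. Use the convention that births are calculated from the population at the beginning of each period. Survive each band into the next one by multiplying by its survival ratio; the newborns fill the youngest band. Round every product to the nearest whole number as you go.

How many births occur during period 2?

Let band 1 be 0–14 through band 5 = 60–74.
After projecting period 1:
Births: 2340 * 0.145 = 339 ; 740 * 0.443 = 328 ⇒ total 667
Band 2: 2430 * 0.963 = 2340
Band 3: 2340 * 0.964 = 2256
Band 4: 740 * 0.956 = 707
Band 5: 580 * 0.921 = 534
Population now: 0–14=667, 15–29=2340, 30–44=2256, 45–59=707, 60–74=534
After projecting period 2:
Births: 2340 * 0.145 = 339 ; 2256 * 0.443 = 999 ⇒ total 1338
Band 2: 667 * 0.963 = 642
Band 3: 2340 * 0.964 = 2256
Band 4: 2256 * 0.956 = 2157
Band 5: 707 * 0.921 = 651
Population now: 0–14=1338, 15–29=642, 30–44=2256, 45–59=2157, 60–74=651

1338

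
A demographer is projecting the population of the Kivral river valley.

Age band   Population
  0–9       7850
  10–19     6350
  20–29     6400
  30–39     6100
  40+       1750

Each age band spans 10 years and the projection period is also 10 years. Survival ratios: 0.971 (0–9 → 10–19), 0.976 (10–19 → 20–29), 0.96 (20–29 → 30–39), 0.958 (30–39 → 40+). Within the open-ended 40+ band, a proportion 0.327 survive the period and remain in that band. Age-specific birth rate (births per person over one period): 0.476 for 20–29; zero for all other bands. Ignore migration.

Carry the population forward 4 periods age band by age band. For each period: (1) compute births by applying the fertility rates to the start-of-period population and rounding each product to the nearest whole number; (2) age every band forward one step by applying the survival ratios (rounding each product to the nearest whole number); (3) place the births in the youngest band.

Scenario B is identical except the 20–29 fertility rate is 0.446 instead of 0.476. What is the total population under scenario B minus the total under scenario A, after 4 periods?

Period 1.
Births: 6400 × 0.476 = 3046
10–19: 7850 × 0.971 = 7622
20–29: 6350 × 0.976 = 6198
30–39: 6400 × 0.96 = 6144
40+: 6100 × 0.958 + 1750 × 0.327 = 5844 + 572 = 6416
End of period: [3046, 7622, 6198, 6144, 6416]
Period 2.
Births: 6198 × 0.476 = 2950
10–19: 3046 × 0.971 = 2958
20–29: 7622 × 0.976 = 7439
30–39: 6198 × 0.96 = 5950
40+: 6144 × 0.958 + 6416 × 0.327 = 5886 + 2098 = 7984
End of period: [2950, 2958, 7439, 5950, 7984]
Period 3.
Births: 7439 × 0.476 = 3541
10–19: 2950 × 0.971 = 2864
20–29: 2958 × 0.976 = 2887
30–39: 7439 × 0.96 = 7141
40+: 5950 × 0.958 + 7984 × 0.327 = 5700 + 2611 = 8311
End of period: [3541, 2864, 2887, 7141, 8311]
Period 4.
Births: 2887 × 0.476 = 1374
10–19: 3541 × 0.971 = 3438
20–29: 2864 × 0.976 = 2795
30–39: 2887 × 0.96 = 2772
40+: 7141 × 0.958 + 8311 × 0.327 = 6841 + 2718 = 9559
End of period: [1374, 3438, 2795, 2772, 9559]
Scenario A total after 4 periods: 19938
Scenario B projection —
Period 1.
Births: 6400 × 0.446 = 2854
10–19: 7850 × 0.971 = 7622
20–29: 6350 × 0.976 = 6198
30–39: 6400 × 0.96 = 6144
40+: 6100 × 0.958 + 1750 × 0.327 = 5844 + 572 = 6416
End of period: [2854, 7622, 6198, 6144, 6416]
Period 2.
Births: 6198 × 0.446 = 2764
10–19: 2854 × 0.971 = 2771
20–29: 7622 × 0.976 = 7439
30–39: 6198 × 0.96 = 5950
40+: 6144 × 0.958 + 6416 × 0.327 = 5886 + 2098 = 7984
End of period: [2764, 2771, 7439, 5950, 7984]
Period 3.
Births: 7439 × 0.446 = 3318
10–19: 2764 × 0.971 = 2684
20–29: 2771 × 0.976 = 2704
30–39: 7439 × 0.96 = 7141
40+: 5950 × 0.958 + 7984 × 0.327 = 5700 + 2611 = 8311
End of period: [3318, 2684, 2704, 7141, 8311]
Period 4.
Births: 2704 × 0.446 = 1206
10–19: 3318 × 0.971 = 3222
20–29: 2684 × 0.976 = 2620
30–39: 2704 × 0.96 = 2596
40+: 7141 × 0.958 + 8311 × 0.327 = 6841 + 2718 = 9559
End of period: [1206, 3222, 2620, 2596, 9559]
Scenario B total after 4 periods: 19203
Difference B − A = 19203 − 19938 = -735

-735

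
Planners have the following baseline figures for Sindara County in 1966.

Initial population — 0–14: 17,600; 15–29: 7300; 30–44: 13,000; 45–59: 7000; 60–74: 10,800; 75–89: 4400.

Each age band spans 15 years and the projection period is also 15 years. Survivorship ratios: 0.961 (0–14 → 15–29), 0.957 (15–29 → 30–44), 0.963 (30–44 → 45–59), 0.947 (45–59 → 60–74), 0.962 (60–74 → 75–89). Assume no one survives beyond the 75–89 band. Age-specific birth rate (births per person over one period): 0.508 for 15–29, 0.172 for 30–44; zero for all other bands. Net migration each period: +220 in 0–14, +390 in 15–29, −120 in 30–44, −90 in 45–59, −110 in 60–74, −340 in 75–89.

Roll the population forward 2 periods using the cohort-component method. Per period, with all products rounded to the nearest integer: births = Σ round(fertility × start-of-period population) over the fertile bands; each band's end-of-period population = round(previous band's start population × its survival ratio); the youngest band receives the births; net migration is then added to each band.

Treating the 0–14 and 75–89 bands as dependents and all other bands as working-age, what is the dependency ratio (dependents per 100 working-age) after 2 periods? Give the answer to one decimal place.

[period 1]
Births: 7300 × 0.508 = 3708, 13000 × 0.172 = 2236 — total 5944
15–29: 17600 × 0.961 = 16914
30–44: 7300 × 0.957 = 6986
45–59: 13000 × 0.963 = 12519
60–74: 7000 × 0.947 = 6629
75–89: 10800 × 0.962 = 10390
Net migration: 0–14 + 220 → 6164; 15–29 + 390 → 17304; 30–44 − 120 → 6866; 45–59 − 90 → 12429; 60–74 − 110 → 6519; 75–89 − 340 → 10050
→ [6164, 17304, 6866, 12429, 6519, 10050]
[period 2]
Births: 17304 × 0.508 = 8790, 6866 × 0.172 = 1181 — total 9971
15–29: 6164 × 0.961 = 5924
30–44: 17304 × 0.957 = 16560
45–59: 6866 × 0.963 = 6612
60–74: 12429 × 0.947 = 11770
75–89: 6519 × 0.962 = 6271
Net migration: 0–14 + 220 → 10191; 15–29 + 390 → 6314; 30–44 − 120 → 16440; 45–59 − 90 → 6522; 60–74 − 110 → 11660; 75–89 − 340 → 5931
→ [10191, 6314, 16440, 6522, 11660, 5931]
Dependents (band 0–14 + band 75–89) = 10191 + 5931 = 16122; working-age = 40936; ratio = 16122/40936 × 100 = 39.4

39.4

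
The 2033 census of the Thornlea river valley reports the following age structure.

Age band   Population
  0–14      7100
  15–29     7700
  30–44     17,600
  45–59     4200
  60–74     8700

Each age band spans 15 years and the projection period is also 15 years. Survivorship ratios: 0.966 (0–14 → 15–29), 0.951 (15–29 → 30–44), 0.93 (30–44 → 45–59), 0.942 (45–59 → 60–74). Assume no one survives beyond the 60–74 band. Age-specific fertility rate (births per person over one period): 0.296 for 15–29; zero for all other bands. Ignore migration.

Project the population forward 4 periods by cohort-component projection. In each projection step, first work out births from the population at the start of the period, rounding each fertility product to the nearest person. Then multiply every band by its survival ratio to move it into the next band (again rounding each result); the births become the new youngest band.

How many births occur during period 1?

Call the groups 1 to 5, youngest first.
[period 1]
Births: 7700 * 0.296 = 2279
Group 2: 7100 * 0.966 = 6859
Group 3: 7700 * 0.951 = 7323
Group 4: 17600 * 0.93 = 16368
Group 5: 4200 * 0.942 = 3956
Population now: 0–14=2279, 15–29=6859, 30–44=7323, 45–59=16368, 60–74=3956

2279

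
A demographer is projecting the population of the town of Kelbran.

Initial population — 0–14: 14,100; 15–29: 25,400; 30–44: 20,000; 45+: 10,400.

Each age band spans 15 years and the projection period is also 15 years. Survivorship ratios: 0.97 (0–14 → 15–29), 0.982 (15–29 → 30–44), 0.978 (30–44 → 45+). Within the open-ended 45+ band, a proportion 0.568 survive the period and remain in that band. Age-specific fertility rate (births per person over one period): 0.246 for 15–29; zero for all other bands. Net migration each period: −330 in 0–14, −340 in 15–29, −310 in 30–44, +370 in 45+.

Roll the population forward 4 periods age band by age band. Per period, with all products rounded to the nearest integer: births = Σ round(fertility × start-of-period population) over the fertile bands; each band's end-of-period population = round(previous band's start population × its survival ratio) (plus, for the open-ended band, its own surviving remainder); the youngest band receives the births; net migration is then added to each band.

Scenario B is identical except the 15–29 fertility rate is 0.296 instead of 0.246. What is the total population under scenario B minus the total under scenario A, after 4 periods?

2753

Call the groups 1 to 4, youngest first.
After projecting period 1:
Births: 25400 × 0.246 = 6248
Group 2: 14100 × 0.97 = 13677
Group 3: 25400 × 0.982 = 24943
Group 4: 20000 × 0.978 + 10400 × 0.568 = 19560 + 5907 = 25467
Net migration: Group 1 − 330 → 5918; Group 2 − 340 → 13337; Group 3 − 310 → 24633; Group 4 + 370 → 25837
Population now: 0–14=5918, 15–29=13337, 30–44=24633, 45+=25837
After projecting period 2:
Births: 13337 × 0.246 = 3281
Group 2: 5918 × 0.97 = 5740
Group 3: 13337 × 0.982 = 13097
Group 4: 24633 × 0.978 + 25837 × 0.568 = 24091 + 14675 = 38766
Net migration: Group 1 − 330 → 2951; Group 2 − 340 → 5400; Group 3 − 310 → 12787; Group 4 + 370 → 39136
Population now: 0–14=2951, 15–29=5400, 30–44=12787, 45+=39136
After projecting period 3:
Births: 5400 × 0.246 = 1328
Group 2: 2951 × 0.97 = 2862
Group 3: 5400 × 0.982 = 5303
Group 4: 12787 × 0.978 + 39136 × 0.568 = 12506 + 22229 = 34735
Net migration: Group 1 − 330 → 998; Group 2 − 340 → 2522; Group 3 − 310 → 4993; Group 4 + 370 → 35105
Population now: 0–14=998, 15–29=2522, 30–44=4993, 45+=35105
After projecting period 4:
Births: 2522 × 0.246 = 620
Group 2: 998 × 0.97 = 968
Group 3: 2522 × 0.982 = 2477
Group 4: 4993 × 0.978 + 35105 × 0.568 = 4883 + 19940 = 24823
Net migration: Group 1 − 330 → 290; Group 2 − 340 → 628; Group 3 − 310 → 2167; Group 4 + 370 → 25193
Population now: 0–14=290, 15–29=628, 30–44=2167, 45+=25193
Scenario A total after 4 periods: 28278
Scenario B projection —
After projecting period 1:
Births: 25400 × 0.296 = 7518
Group 2: 14100 × 0.97 = 13677
Group 3: 25400 × 0.982 = 24943
Group 4: 20000 × 0.978 + 10400 × 0.568 = 19560 + 5907 = 25467
Net migration: Group 1 − 330 → 7188; Group 2 − 340 → 13337; Group 3 − 310 → 24633; Group 4 + 370 → 25837
Population now: 0–14=7188, 15–29=13337, 30–44=24633, 45+=25837
After projecting period 2:
Births: 13337 × 0.296 = 3948
Group 2: 7188 × 0.97 = 6972
Group 3: 13337 × 0.982 = 13097
Group 4: 24633 × 0.978 + 25837 × 0.568 = 24091 + 14675 = 38766
Net migration: Group 1 − 330 → 3618; Group 2 − 340 → 6632; Group 3 − 310 → 12787; Group 4 + 370 → 39136
Population now: 0–14=3618, 15–29=6632, 30–44=12787, 45+=39136
After projecting period 3:
Births: 6632 × 0.296 = 1963
Group 2: 3618 × 0.97 = 3509
Group 3: 6632 × 0.982 = 6513
Group 4: 12787 × 0.978 + 39136 × 0.568 = 12506 + 22229 = 34735
Net migration: Group 1 − 330 → 1633; Group 2 − 340 → 3169; Group 3 − 310 → 6203; Group 4 + 370 → 35105
Population now: 0–14=1633, 15–29=3169, 30–44=6203, 45+=35105
After projecting period 4:
Births: 3169 × 0.296 = 938
Group 2: 1633 × 0.97 = 1584
Group 3: 3169 × 0.982 = 3112
Group 4: 6203 × 0.978 + 35105 × 0.568 = 6067 + 19940 = 26007
Net migration: Group 1 − 330 → 608; Group 2 − 340 → 1244; Group 3 − 310 → 2802; Group 4 + 370 → 26377
Population now: 0–14=608, 15–29=1244, 30–44=2802, 45+=26377
Scenario B total after 4 periods: 31031
Difference B − A = 31031 − 28278 = 2753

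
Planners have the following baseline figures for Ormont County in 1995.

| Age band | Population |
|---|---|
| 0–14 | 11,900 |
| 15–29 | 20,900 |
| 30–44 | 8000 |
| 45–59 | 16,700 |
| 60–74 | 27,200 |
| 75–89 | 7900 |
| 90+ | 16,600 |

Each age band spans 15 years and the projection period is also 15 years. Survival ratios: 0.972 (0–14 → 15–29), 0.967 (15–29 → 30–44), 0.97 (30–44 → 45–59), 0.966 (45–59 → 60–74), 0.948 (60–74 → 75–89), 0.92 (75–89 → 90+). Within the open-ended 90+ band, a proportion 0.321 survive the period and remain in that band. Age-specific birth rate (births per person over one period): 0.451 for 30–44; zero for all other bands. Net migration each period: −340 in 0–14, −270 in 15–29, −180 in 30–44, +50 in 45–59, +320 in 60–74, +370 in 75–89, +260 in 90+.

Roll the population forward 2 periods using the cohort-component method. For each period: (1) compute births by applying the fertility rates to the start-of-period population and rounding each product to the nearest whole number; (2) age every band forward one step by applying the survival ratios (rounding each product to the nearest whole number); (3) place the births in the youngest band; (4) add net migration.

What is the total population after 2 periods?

Call the groups 1 to 7, youngest first.
— Period 1 —
Births: 8000 * 0.451 = 3608
Group 2: 11900 * 0.972 = 11567
Group 3: 20900 * 0.967 = 20210
Group 4: 8000 * 0.97 = 7760
Group 5: 16700 * 0.966 = 16132
Group 6: 27200 * 0.948 = 25786
Group 7: 7900 * 0.92 + 16600 * 0.321 = 7268 + 5329 = 12597
Net migration: Group 1 − 340 → 3268; Group 2 − 270 → 11297; Group 3 − 180 → 20030; Group 4 + 50 → 7810; Group 5 + 320 → 16452; Group 6 + 370 → 26156; Group 7 + 260 → 12857
→ [3268, 11297, 20030, 7810, 16452, 26156, 12857]
— Period 2 —
Births: 20030 * 0.451 = 9034
Group 2: 3268 * 0.972 = 3176
Group 3: 11297 * 0.967 = 10924
Group 4: 20030 * 0.97 = 19429
Group 5: 7810 * 0.966 = 7544
Group 6: 16452 * 0.948 = 15596
Group 7: 26156 * 0.92 + 12857 * 0.321 = 24064 + 4127 = 28191
Net migration: Group 1 − 340 → 8694; Group 2 − 270 → 2906; Group 3 − 180 → 10744; Group 4 + 50 → 19479; Group 5 + 320 → 7864; Group 6 + 370 → 15966; Group 7 + 260 → 28451
→ [8694, 2906, 10744, 19479, 7864, 15966, 28451]
Total after period 2: 8694 + 2906 + 10744 + 19479 + 7864 + 15966 + 28451 = 94104

94104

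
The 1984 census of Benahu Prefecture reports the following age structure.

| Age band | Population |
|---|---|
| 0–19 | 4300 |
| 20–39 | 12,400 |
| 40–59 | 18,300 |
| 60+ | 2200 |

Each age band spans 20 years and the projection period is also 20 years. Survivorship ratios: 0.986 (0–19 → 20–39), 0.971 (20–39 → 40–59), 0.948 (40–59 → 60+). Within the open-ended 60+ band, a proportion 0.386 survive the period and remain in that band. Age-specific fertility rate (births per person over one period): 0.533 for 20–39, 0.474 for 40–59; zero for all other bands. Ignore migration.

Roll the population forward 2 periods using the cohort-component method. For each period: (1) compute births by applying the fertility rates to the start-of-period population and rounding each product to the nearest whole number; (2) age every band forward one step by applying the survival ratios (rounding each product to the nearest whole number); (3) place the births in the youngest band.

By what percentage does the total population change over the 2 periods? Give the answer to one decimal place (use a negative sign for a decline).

22.6

Call the groups 1 to 4, youngest first.
Period 1.
Births: 12400 * 0.533 = 6609 ; 18300 * 0.474 = 8674 → 15283
Group 2: 4300 * 0.986 = 4240
Group 3: 12400 * 0.971 = 12040
Group 4: 18300 * 0.948 + 2200 * 0.386 = 17348 + 849 = 18197
→ [15283, 4240, 12040, 18197]
Period 2.
Births: 4240 * 0.533 = 2260 ; 12040 * 0.474 = 5707 → 7967
Group 2: 15283 * 0.986 = 15069
Group 3: 4240 * 0.971 = 4117
Group 4: 12040 * 0.948 + 18197 * 0.386 = 11414 + 7024 = 18438
→ [7967, 15069, 4117, 18438]
Total: 37200 → 45591; change = 8391; percentage change = 22.6%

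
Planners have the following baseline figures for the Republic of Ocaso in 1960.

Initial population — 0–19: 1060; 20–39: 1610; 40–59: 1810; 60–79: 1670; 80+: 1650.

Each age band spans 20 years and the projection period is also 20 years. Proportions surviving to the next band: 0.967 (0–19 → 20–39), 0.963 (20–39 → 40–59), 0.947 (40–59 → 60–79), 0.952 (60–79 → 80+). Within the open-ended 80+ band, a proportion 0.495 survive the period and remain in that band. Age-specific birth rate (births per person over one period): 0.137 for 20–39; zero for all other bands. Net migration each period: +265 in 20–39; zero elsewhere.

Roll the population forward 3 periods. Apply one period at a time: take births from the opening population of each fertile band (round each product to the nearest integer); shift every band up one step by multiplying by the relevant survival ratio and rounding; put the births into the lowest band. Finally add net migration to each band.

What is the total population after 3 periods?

(Groups numbered youngest = 1 to oldest = 5.)
Period 1.
Births: 1610 × 0.137 = 221
Group 2: 1060 × 0.967 = 1025
Group 3: 1610 × 0.963 = 1550
Group 4: 1810 × 0.947 = 1714
Group 5: 1670 × 0.952 + 1650 × 0.495 = 1590 + 817 = 2407
Net migration: Group 2 + 265 → 1290
Giving 221 / 1290 / 1550 / 1714 / 2407.
Period 2.
Births: 1290 × 0.137 = 177
Group 2: 221 × 0.967 = 214
Group 3: 1290 × 0.963 = 1242
Group 4: 1550 × 0.947 = 1468
Group 5: 1714 × 0.952 + 2407 × 0.495 = 1632 + 1191 = 2823
Net migration: Group 2 + 265 → 479
Giving 177 / 479 / 1242 / 1468 / 2823.
Period 3.
Births: 479 × 0.137 = 66
Group 2: 177 × 0.967 = 171
Group 3: 479 × 0.963 = 461
Group 4: 1242 × 0.947 = 1176
Group 5: 1468 × 0.952 + 2823 × 0.495 = 1398 + 1397 = 2795
Net migration: Group 2 + 265 → 436
Giving 66 / 436 / 461 / 1176 / 2795.
Total after period 3: 66 + 436 + 461 + 1176 + 2795 = 4934

4934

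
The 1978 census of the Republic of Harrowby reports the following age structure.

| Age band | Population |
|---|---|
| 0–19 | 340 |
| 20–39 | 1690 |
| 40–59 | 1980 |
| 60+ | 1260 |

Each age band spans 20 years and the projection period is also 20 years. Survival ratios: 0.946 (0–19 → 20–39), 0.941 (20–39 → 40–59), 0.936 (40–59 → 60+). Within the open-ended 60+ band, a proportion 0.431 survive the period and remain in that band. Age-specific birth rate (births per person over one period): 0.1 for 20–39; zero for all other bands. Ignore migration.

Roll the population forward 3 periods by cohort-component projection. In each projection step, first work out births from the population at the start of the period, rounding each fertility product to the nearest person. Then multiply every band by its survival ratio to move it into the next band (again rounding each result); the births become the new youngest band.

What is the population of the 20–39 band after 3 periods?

Call the bands 1 to 4, youngest first.
— Period 1 —
Births: 1690 × 0.1 = 169
Band 2: 340 × 0.946 = 322
Band 3: 1690 × 0.941 = 1590
Band 4: 1980 × 0.936 + 1260 × 0.431 = 1853 + 543 = 2396
Population now: 0–19=169, 20–39=322, 40–59=1590, 60+=2396
— Period 2 —
Births: 322 × 0.1 = 32
Band 2: 169 × 0.946 = 160
Band 3: 322 × 0.941 = 303
Band 4: 1590 × 0.936 + 2396 × 0.431 = 1488 + 1033 = 2521
Population now: 0–19=32, 20–39=160, 40–59=303, 60+=2521
— Period 3 —
Births: 160 × 0.1 = 16
Band 2: 32 × 0.946 = 30
Band 3: 160 × 0.941 = 151
Band 4: 303 × 0.936 + 2521 × 0.431 = 284 + 1087 = 1371
Population now: 0–19=16, 20–39=30, 40–59=151, 60+=1371

30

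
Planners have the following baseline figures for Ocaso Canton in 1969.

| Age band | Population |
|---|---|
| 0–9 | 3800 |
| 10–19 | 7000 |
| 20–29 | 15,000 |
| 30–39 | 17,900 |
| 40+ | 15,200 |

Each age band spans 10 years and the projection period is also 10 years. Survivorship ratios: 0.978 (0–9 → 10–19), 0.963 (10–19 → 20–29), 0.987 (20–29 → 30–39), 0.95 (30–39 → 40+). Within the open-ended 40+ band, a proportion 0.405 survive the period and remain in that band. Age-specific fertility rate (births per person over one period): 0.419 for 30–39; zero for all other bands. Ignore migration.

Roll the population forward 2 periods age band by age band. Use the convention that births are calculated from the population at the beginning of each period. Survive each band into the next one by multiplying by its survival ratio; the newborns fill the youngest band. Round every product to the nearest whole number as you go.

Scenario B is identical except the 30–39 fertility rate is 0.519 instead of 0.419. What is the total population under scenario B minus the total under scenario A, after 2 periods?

(Bands numbered youngest = 1 to oldest = 5.)
Period 1:
Births: 17900 × 0.419 = 7500
Band 2: 3800 × 0.978 = 3716
Band 3: 7000 × 0.963 = 6741
Band 4: 15000 × 0.987 = 14805
Band 5: 17900 × 0.95 + 15200 × 0.405 = 17005 + 6156 = 23161
End of period: [7500, 3716, 6741, 14805, 23161]
Period 2:
Births: 14805 × 0.419 = 6203
Band 2: 7500 × 0.978 = 7335
Band 3: 3716 × 0.963 = 3579
Band 4: 6741 × 0.987 = 6653
Band 5: 14805 × 0.95 + 23161 × 0.405 = 14065 + 9380 = 23445
End of period: [6203, 7335, 3579, 6653, 23445]
Scenario A total after 2 periods: 47215
Scenario B projection —
Period 1:
Births: 17900 × 0.519 = 9290
Band 2: 3800 × 0.978 = 3716
Band 3: 7000 × 0.963 = 6741
Band 4: 15000 × 0.987 = 14805
Band 5: 17900 × 0.95 + 15200 × 0.405 = 17005 + 6156 = 23161
End of period: [9290, 3716, 6741, 14805, 23161]
Period 2:
Births: 14805 × 0.519 = 7684
Band 2: 9290 × 0.978 = 9086
Band 3: 3716 × 0.963 = 3579
Band 4: 6741 × 0.987 = 6653
Band 5: 14805 × 0.95 + 23161 × 0.405 = 14065 + 9380 = 23445
End of period: [7684, 9086, 3579, 6653, 23445]
Scenario B total after 2 periods: 50447
Difference B − A = 50447 − 47215 = 3232

3232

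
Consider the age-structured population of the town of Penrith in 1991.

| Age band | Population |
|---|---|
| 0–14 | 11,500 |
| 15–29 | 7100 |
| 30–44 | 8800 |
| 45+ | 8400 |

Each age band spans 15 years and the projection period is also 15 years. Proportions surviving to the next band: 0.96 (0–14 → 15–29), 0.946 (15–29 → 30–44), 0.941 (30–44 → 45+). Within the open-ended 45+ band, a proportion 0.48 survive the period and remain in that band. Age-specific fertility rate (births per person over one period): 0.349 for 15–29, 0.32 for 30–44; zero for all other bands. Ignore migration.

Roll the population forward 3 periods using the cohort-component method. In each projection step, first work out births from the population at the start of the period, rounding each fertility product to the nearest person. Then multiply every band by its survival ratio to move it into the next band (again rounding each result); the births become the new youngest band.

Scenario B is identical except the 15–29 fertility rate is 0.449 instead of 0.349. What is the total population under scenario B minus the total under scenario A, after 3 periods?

Period 1:
Births: 7100 * 0.349 = 2478  |  8800 * 0.32 = 2816 → 5294
15–29: 11500 * 0.96 = 11040
30–44: 7100 * 0.946 = 6717
45+: 8800 * 0.941 + 8400 * 0.48 = 8281 + 4032 = 12313
End of period: [5294, 11040, 6717, 12313]
Period 2:
Births: 11040 * 0.349 = 3853  |  6717 * 0.32 = 2149 → 6002
15–29: 5294 * 0.96 = 5082
30–44: 11040 * 0.946 = 10444
45+: 6717 * 0.941 + 12313 * 0.48 = 6321 + 5910 = 12231
End of period: [6002, 5082, 10444, 12231]
Period 3:
Births: 5082 * 0.349 = 1774  |  10444 * 0.32 = 3342 → 5116
15–29: 6002 * 0.96 = 5762
30–44: 5082 * 0.946 = 4808
45+: 10444 * 0.941 + 12231 * 0.48 = 9828 + 5871 = 15699
End of period: [5116, 5762, 4808, 15699]
Scenario A total after 3 periods: 31385
Scenario B projection —
Period 1:
Births: 7100 * 0.449 = 3188  |  8800 * 0.32 = 2816 → 6004
15–29: 11500 * 0.96 = 11040
30–44: 7100 * 0.946 = 6717
45+: 8800 * 0.941 + 8400 * 0.48 = 8281 + 4032 = 12313
End of period: [6004, 11040, 6717, 12313]
Period 2:
Births: 11040 * 0.449 = 4957  |  6717 * 0.32 = 2149 → 7106
15–29: 6004 * 0.96 = 5764
30–44: 11040 * 0.946 = 10444
45+: 6717 * 0.941 + 12313 * 0.48 = 6321 + 5910 = 12231
End of period: [7106, 5764, 10444, 12231]
Period 3:
Births: 5764 * 0.449 = 2588  |  10444 * 0.32 = 3342 → 5930
15–29: 7106 * 0.96 = 6822
30–44: 5764 * 0.946 = 5453
45+: 10444 * 0.941 + 12231 * 0.48 = 9828 + 5871 = 15699
End of period: [5930, 6822, 5453, 15699]
Scenario B total after 3 periods: 33904
Difference B − A = 33904 − 31385 = 2519

2519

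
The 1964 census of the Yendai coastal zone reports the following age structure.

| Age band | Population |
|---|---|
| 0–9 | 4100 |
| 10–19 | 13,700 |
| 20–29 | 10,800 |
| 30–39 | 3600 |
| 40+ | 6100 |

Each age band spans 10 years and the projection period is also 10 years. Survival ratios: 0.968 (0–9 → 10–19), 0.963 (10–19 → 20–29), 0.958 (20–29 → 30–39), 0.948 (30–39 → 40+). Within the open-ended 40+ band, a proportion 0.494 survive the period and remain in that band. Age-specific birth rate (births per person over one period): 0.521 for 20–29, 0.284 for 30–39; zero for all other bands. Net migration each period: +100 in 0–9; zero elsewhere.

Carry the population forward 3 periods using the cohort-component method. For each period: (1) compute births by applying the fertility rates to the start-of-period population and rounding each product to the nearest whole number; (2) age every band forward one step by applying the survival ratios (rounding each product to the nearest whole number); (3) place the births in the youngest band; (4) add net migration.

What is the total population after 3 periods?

After projecting period 1:
Births: 10800 × 0.521 = 5627, 3600 × 0.284 = 1022 → total 6649
10–19: 4100 × 0.968 = 3969
20–29: 13700 × 0.963 = 13193
30–39: 10800 × 0.958 = 10346
40+: 3600 × 0.948 + 6100 × 0.494 = 3413 + 3013 = 6426
Net migration: 0–9 + 100 → 6749
Giving 6749 / 3969 / 13193 / 10346 / 6426.
After projecting period 2:
Births: 13193 × 0.521 = 6874, 10346 × 0.284 = 2938 → total 9812
10–19: 6749 × 0.968 = 6533
20–29: 3969 × 0.963 = 3822
30–39: 13193 × 0.958 = 12639
40+: 10346 × 0.948 + 6426 × 0.494 = 9808 + 3174 = 12982
Net migration: 0–9 + 100 → 9912
Giving 9912 / 6533 / 3822 / 12639 / 12982.
After projecting period 3:
Births: 3822 × 0.521 = 1991, 12639 × 0.284 = 3589 → total 5580
10–19: 9912 × 0.968 = 9595
20–29: 6533 × 0.963 = 6291
30–39: 3822 × 0.958 = 3661
40+: 12639 × 0.948 + 12982 × 0.494 = 11982 + 6413 = 18395
Net migration: 0–9 + 100 → 5680
Giving 5680 / 9595 / 6291 / 3661 / 18395.
Total after period 3: 5680 + 9595 + 6291 + 3661 + 18395 = 43622

43622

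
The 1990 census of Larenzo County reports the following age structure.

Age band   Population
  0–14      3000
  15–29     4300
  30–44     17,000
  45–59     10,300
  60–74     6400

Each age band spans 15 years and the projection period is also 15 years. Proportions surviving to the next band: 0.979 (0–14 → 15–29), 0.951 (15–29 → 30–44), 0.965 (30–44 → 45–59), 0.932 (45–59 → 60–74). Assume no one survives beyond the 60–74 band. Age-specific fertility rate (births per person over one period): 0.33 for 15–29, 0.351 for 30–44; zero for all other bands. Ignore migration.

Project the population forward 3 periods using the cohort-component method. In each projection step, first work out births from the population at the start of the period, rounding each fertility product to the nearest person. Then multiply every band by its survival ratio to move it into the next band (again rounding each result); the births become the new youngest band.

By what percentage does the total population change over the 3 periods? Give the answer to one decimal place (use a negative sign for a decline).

— Period 1 —
Births: 4300 × 0.33 = 1419  |  17000 × 0.351 = 5967 — total 7386
15–29: 3000 × 0.979 = 2937
30–44: 4300 × 0.951 = 4089
45–59: 17000 × 0.965 = 16405
60–74: 10300 × 0.932 = 9600
Population now: 0–14=7386, 15–29=2937, 30–44=4089, 45–59=16405, 60–74=9600
— Period 2 —
Births: 2937 × 0.33 = 969  |  4089 × 0.351 = 1435 — total 2404
15–29: 7386 × 0.979 = 7231
30–44: 2937 × 0.951 = 2793
45–59: 4089 × 0.965 = 3946
60–74: 16405 × 0.932 = 15289
Population now: 0–14=2404, 15–29=7231, 30–44=2793, 45–59=3946, 60–74=15289
— Period 3 —
Births: 7231 × 0.33 = 2386  |  2793 × 0.351 = 980 — total 3366
15–29: 2404 × 0.979 = 2354
30–44: 7231 × 0.951 = 6877
45–59: 2793 × 0.965 = 2695
60–74: 3946 × 0.932 = 3678
Population now: 0–14=3366, 15–29=2354, 30–44=6877, 45–59=2695, 60–74=3678
Total: 41000 → 18970; change = -22030; percentage change = -53.7%

-53.7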